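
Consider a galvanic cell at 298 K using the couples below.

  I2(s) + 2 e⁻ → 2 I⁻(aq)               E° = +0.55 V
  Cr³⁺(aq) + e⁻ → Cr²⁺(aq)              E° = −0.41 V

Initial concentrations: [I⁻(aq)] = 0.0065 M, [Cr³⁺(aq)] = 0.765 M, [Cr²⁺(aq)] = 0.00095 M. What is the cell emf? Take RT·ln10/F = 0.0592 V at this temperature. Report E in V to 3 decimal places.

Since E°(I₂/I⁻) > E°(Cr³⁺/Cr²⁺), I₂/I⁻ serves as the cathode.
E°cell = +0.55 − (−0.41) = +0.96 V, with n = 2 electrons transferred.
For the overall reaction I2(s) + 2 Cr²⁺(aq) → 2 I⁻(aq) + 2 Cr³⁺(aq), Q = ([I⁻(aq)]^2·[Cr³⁺(aq)]^2) / [Cr²⁺(aq)]^2 = 27.4, giving log Q = 1.438.
E = E° − (0.0592/n)·log Q = +0.96 − (0.0592/2)(1.438) = +0.917 V.

+0.917 V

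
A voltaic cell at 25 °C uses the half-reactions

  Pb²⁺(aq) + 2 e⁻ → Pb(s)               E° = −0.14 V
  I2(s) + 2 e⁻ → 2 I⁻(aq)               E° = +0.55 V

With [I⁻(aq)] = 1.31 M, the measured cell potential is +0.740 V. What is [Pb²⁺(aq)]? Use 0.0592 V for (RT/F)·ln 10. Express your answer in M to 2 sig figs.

0.012 M

The I₂/I⁻ couple has the larger reduction potential, so it is the cathode: E°cell = +0.55 − (−0.14) = +0.69 V and n = 2.
Rearranging E = E° − (0.0592/n)·log Q gives log Q = 2(+0.69 − (+0.740))/0.0592 = −1.689.
Balancing electrons gives I2(s) + Pb(s) → 2 I⁻(aq) + Pb²⁺(aq); thus Q = [I⁻(aq)]^2·[Pb²⁺(aq)].
Solving for the unknown gives log [Pb²⁺(aq)] = −1.924, so [Pb²⁺(aq)] ≈ 0.012 M.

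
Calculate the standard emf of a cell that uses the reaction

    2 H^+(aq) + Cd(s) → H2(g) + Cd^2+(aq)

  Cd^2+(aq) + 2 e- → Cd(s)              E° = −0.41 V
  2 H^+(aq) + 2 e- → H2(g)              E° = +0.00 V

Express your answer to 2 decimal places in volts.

In the reaction as written, H^+(aq) is reduced (cathode) and Cd^2+(aq) is produced by oxidation at the anode.
E°cell = E°(cathode) − E°(anode) = +0.00 − (−0.41) = +0.41 V.

+0.41 V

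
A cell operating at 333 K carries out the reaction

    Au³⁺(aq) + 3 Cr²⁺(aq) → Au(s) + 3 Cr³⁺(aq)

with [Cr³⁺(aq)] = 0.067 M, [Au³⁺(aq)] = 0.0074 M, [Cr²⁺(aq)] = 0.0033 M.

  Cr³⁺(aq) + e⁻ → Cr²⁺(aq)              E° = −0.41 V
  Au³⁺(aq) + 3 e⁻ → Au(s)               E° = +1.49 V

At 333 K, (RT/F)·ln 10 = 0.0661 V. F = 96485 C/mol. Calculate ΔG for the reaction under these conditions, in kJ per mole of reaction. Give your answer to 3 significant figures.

−511 kJ/mol

With Au³⁺/Au reduced at the cathode, E°cell = +1.49 − (−0.41) = +1.90 V and n = 3.
Here Q = [Cr³⁺(aq)]^3 / ([Au³⁺(aq)]·[Cr²⁺(aq)]^3) = 1.13×10^6 (log Q = 6.053), giving E = +1.90 − (0.0661/3)·(6.053) = +1.7666 V.
Then ΔG = −nFE = −3 × 96485 × +1.7666 J/mol = −511 kJ/mol.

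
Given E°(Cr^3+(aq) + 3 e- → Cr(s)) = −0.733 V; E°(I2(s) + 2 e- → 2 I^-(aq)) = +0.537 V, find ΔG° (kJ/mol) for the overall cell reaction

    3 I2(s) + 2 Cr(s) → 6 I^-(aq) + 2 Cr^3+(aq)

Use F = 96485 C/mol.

In the reaction as written I2(s) is reduced, so the I₂/I⁻ couple is the cathode and Cr³⁺/Cr is the anode.
E°cell = +0.537 − (−0.733) = +1.270 V; balancing electrons gives n = 6.
ΔG° = −nFE°cell = −(6)(96485)(+1.270) J/mol = −735 kJ/mol.

−735 kJ/mol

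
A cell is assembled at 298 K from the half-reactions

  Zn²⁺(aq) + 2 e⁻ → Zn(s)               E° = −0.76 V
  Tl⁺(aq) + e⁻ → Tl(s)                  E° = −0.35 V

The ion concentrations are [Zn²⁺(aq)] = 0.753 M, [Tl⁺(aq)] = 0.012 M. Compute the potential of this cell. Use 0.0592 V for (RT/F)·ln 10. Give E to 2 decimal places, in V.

+0.30 V

The Tl⁺/Tl couple has the more positive E°, so it is the cathode; Zn²⁺/Zn is the anode.
The standard potential is −0.35 − (−0.76) = +0.41 V and the balanced reaction transfers n = 2 electrons.
The balanced reaction is 2 Tl⁺(aq) + Zn(s) → 2 Tl(s) + Zn²⁺(aq), so Q = [Zn²⁺(aq)] / [Tl⁺(aq)]^2 = 5.23×10^3 and log Q = 3.718.
E = E° − (0.0592/n)·log Q = +0.41 − (0.0592/2)(3.718) = +0.30 V.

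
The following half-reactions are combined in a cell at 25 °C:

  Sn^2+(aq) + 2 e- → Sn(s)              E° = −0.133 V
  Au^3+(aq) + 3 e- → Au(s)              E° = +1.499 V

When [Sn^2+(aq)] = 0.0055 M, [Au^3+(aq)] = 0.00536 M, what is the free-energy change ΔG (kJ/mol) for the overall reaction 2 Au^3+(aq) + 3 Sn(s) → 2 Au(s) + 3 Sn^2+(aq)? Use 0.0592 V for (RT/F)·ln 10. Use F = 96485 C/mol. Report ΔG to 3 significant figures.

With Au³⁺/Au reduced at the cathode, E°cell = +1.499 − (−0.133) = +1.632 V and n = 6.
Q = [Sn^2+(aq)]^3 / [Au^3+(aq)]^2 = 0.00579, so log Q = −2.237 and E = +1.632 − (0.0592/6)(−2.237) = +1.6541 V.
Then ΔG = −nFE = −6 × 96485 × +1.6541 J/mol = −958 kJ/mol.

−958 kJ/mol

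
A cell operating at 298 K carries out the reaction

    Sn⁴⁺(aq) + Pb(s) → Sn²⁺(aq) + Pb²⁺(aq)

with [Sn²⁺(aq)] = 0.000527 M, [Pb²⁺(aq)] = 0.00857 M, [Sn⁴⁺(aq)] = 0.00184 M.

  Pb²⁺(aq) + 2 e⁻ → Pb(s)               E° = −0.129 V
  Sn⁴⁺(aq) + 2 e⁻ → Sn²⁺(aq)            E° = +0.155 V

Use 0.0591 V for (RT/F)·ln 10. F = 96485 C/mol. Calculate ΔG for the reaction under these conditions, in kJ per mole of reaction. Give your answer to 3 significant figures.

−69.7 kJ/mol

With Sn⁴⁺/Sn²⁺ reduced at the cathode, E°cell = +0.155 − (−0.129) = +0.284 V and n = 2.
Q = ([Sn²⁺(aq)]·[Pb²⁺(aq)]) / [Sn⁴⁺(aq)] = 0.00245, so log Q = −2.610 and E = +0.284 − (0.0591/2)(−2.610) = +0.3611 V.
Then ΔG = −nFE = −2 × 96485 × +0.3611 J/mol = −69.7 kJ/mol.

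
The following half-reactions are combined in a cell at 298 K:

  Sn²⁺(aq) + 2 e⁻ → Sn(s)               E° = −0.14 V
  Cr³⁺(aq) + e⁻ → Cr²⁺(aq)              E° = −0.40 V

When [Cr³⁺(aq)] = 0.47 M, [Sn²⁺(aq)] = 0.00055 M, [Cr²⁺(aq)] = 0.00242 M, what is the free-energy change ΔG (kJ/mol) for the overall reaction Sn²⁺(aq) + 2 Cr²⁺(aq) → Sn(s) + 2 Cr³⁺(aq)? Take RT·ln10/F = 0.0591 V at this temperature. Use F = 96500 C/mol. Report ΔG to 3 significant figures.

−5.48 kJ/mol

The standard cell potential is −0.14 − (−0.40) = +0.26 V, with n = 2 electrons in the balanced equation.
Q = [Cr³⁺(aq)]^2 / ([Sn²⁺(aq)]·[Cr²⁺(aq)]^2) = 6.86×10^7, so log Q = 7.836 and E = +0.26 − (0.0591/2)(7.836) = +0.0284 V.
ΔG = −nFE = −(2)(96500)(+0.0284) J/mol = −5.48 kJ/mol.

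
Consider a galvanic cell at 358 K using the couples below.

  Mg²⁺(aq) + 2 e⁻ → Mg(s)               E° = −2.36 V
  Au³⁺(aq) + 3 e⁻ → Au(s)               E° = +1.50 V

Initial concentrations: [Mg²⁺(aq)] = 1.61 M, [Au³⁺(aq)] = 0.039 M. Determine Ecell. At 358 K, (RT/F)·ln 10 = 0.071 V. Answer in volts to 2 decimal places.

+3.82 V

Au³⁺/Au is reduced (cathode, E° = +1.50 V) and Mg²⁺/Mg is oxidized (anode).
E°cell = E°cat − E°an = +1.50 − (−2.36) = +3.86 V; n = 6.
The balanced reaction is 2 Au³⁺(aq) + 3 Mg(s) → 2 Au(s) + 3 Mg²⁺(aq), so Q = [Mg²⁺(aq)]^3 / [Au³⁺(aq)]^2 = 2.74×10^3 and log Q = 3.438.
By the Nernst equation, E = +3.86 − (0.071/6)·(3.438) = +3.82 V.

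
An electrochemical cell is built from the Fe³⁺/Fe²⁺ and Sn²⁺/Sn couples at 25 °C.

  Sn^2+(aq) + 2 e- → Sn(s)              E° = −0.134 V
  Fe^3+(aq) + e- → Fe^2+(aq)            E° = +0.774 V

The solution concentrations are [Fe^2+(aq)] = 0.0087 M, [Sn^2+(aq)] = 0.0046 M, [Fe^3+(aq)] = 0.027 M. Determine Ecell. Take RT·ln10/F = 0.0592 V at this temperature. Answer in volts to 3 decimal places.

+1.006 V

Fe³⁺/Fe²⁺ is reduced (cathode, E° = +0.774 V) and Sn²⁺/Sn is oxidized (anode).
E°cell = +0.774 − (−0.134) = +0.908 V, with n = 2 electrons transferred.
Balancing gives 2 Fe^3+(aq) + Sn(s) → 2 Fe^2+(aq) + Sn^2+(aq); hence Q = ([Fe^2+(aq)]^2·[Sn^2+(aq)]) / [Fe^3+(aq)]^2 = 0.000478 (log Q = −3.321).
Applying E = E° − (RT ln10/nF)·log Q gives +0.908 − (0.0592/2)(−3.321) = +1.006 V.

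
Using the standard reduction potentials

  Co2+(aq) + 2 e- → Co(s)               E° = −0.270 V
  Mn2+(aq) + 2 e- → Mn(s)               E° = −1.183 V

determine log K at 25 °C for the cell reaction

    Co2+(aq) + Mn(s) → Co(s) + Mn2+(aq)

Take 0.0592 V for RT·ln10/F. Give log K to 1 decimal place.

The Co²⁺/Co couple is reduced (cathode); E°cell = −0.270 − (−1.183) = +0.913 V with n = 2.
At equilibrium E = 0, so log K = nE°cell / 0.0592 = (2)(+0.913) / 0.0592 = 30.8.

log K = 30.8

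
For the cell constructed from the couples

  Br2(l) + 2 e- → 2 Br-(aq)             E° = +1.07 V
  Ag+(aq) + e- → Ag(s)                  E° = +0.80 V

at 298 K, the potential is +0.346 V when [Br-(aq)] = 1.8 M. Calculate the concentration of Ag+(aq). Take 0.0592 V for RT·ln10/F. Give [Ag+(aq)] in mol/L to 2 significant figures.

0.029 M

The Br₂/Br⁻ couple has the larger reduction potential, so it is the cathode: E°cell = +1.07 − (+0.80) = +0.27 V and n = 2.
From the Nernst equation, log Q = n(E° − E)/0.0592 = 2·(+0.27 − (+0.346))/0.0592 = −2.568.
Balancing electrons gives Br2(l) + 2 Ag(s) → 2 Br-(aq) + 2 Ag+(aq); thus Q = [Br-(aq)]^2·[Ag+(aq)]^2.
Solving for the unknown gives log [Ag+(aq)] = −1.539, so [Ag+(aq)] ≈ 0.029 M.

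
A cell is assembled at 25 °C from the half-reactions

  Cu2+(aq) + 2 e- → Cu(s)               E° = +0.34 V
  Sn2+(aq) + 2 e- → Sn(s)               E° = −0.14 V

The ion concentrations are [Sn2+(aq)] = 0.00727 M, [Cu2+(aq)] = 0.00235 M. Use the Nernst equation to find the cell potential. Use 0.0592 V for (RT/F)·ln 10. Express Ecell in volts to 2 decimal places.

The Cu²⁺/Cu couple has the more positive E°, so it is the cathode; Sn²⁺/Sn is the anode.
The standard potential is +0.34 − (−0.14) = +0.48 V and the balanced reaction transfers n = 2 electrons.
For the overall reaction Cu2+(aq) + Sn(s) → Cu(s) + Sn2+(aq), Q = [Sn2+(aq)] / [Cu2+(aq)] = 3.09, giving log Q = 0.490.
By the Nernst equation, E = +0.48 − (0.0592/2)·(0.490) = +0.47 V.

+0.47 V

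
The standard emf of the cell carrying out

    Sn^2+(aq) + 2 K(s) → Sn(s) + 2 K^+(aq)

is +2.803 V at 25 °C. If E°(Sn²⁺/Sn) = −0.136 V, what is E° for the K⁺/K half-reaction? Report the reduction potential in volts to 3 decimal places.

In the reaction as written the Sn²⁺/Sn couple is reduced (cathode) and K⁺/K is oxidized (anode), so E°cell = E°(Sn²⁺/Sn) − E°(K⁺/K).
E°(K⁺/K) = E°(cathode) − E°cell = −0.136 − (+2.803) = −2.939 V.

−2.939 V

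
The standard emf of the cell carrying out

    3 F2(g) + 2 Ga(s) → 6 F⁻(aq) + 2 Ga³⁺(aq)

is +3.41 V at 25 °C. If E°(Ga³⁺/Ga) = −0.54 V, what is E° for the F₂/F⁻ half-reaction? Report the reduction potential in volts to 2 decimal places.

In the reaction as written the F₂/F⁻ couple is reduced (cathode) and Ga³⁺/Ga is oxidized (anode), so E°cell = E°(F₂/F⁻) − E°(Ga³⁺/Ga).
E°(F₂/F⁻) = E°cell + E°(anode) = +3.41 + (−0.54) = +2.87 V.

+2.87 V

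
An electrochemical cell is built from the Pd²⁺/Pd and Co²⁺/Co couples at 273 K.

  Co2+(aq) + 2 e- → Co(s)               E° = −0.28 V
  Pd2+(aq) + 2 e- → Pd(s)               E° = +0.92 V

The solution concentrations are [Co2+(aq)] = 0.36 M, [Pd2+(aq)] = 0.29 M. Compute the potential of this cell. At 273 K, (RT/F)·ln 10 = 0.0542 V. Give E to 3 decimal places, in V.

+1.197 V

Since E°(Pd²⁺/Pd) > E°(Co²⁺/Co), Pd²⁺/Pd serves as the cathode.
E°cell = +0.92 − (−0.28) = +1.20 V, with n = 2 electrons transferred.
Balancing gives Pd2+(aq) + Co(s) → Pd(s) + Co2+(aq); hence Q = [Co2+(aq)] / [Pd2+(aq)] = 1.24 (log Q = 0.094).
By the Nernst equation, E = +1.20 − (0.0542/2)·(0.094) = +1.197 V.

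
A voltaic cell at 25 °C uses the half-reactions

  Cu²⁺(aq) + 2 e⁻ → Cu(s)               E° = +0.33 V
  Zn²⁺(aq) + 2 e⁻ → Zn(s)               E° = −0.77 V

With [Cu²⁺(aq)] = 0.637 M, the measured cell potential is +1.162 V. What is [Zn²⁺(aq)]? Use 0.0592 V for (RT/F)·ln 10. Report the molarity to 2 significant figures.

0.0051 M

Cu²⁺/Cu is the cathode (higher E°); E°cell = +0.33 − (−0.77) = +1.10 V with n = 2.
From the Nernst equation, log Q = n(E° − E)/0.0592 = 2·(+1.10 − (+1.162))/0.0592 = −2.095.
For Cu²⁺(aq) + Zn(s) → Cu(s) + Zn²⁺(aq), the reaction quotient is Q = [Zn²⁺(aq)] / [Cu²⁺(aq)].
Solving for the unknown gives log [Zn²⁺(aq)] = −2.291, so [Zn²⁺(aq)] ≈ 0.0051 M.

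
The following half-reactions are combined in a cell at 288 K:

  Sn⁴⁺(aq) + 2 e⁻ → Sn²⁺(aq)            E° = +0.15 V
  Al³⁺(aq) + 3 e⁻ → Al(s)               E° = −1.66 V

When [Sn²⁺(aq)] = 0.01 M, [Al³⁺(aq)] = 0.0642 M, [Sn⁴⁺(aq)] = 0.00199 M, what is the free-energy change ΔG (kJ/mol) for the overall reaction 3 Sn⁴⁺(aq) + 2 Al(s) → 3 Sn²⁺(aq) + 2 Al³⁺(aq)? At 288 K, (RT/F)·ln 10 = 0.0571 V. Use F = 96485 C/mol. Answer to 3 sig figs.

The standard cell potential is +0.15 − (−1.66) = +1.81 V, with n = 6 electrons in the balanced equation.
The reaction quotient is ([Sn²⁺(aq)]^3·[Al³⁺(aq)]^2) / [Sn⁴⁺(aq)]^3 = 0.523; by Nernst, E = +1.81 − (0.0571/6)(−0.281) = +1.8127 V.
Then ΔG = −nFE = −6 × 96485 × +1.8127 J/mol = −1050 kJ/mol.

−1050 kJ/mol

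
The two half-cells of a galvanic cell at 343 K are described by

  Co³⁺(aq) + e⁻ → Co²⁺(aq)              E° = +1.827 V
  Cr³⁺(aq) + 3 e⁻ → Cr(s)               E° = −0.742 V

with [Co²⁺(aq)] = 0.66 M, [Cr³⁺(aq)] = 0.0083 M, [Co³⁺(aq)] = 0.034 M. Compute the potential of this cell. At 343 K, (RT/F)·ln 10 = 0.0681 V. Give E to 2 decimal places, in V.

The Co³⁺/Co²⁺ couple has the more positive E°, so it is the cathode; Cr³⁺/Cr is the anode.
E°cell = +1.827 − (−0.742) = +2.569 V, with n = 3 electrons transferred.
The balanced reaction is 3 Co³⁺(aq) + Cr(s) → 3 Co²⁺(aq) + Cr³⁺(aq), so Q = ([Co²⁺(aq)]^3·[Cr³⁺(aq)]) / [Co³⁺(aq)]^3 = 60.7 and log Q = 1.783.
Applying E = E° − (RT ln10/nF)·log Q gives +2.569 − (0.0681/3)(1.783) = +2.53 V.

+2.53 V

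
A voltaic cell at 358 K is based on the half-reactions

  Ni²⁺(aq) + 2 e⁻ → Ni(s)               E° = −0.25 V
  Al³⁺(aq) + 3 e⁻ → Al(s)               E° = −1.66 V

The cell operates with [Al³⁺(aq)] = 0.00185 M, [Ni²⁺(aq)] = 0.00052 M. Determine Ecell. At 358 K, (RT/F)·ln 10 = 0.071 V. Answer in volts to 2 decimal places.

+1.36 V

Ni²⁺/Ni is reduced (cathode, E° = −0.25 V) and Al³⁺/Al is oxidized (anode).
E°cell = E°cat − E°an = −0.25 − (−1.66) = +1.41 V; n = 6.
For the overall reaction 3 Ni²⁺(aq) + 2 Al(s) → 3 Ni(s) + 2 Al³⁺(aq), Q = [Al³⁺(aq)]^2 / [Ni²⁺(aq)]^3 = 2.43×10^4, giving log Q = 4.386.
E = E° − (0.071/n)·log Q = +1.41 − (0.071/6)(4.386) = +1.36 V.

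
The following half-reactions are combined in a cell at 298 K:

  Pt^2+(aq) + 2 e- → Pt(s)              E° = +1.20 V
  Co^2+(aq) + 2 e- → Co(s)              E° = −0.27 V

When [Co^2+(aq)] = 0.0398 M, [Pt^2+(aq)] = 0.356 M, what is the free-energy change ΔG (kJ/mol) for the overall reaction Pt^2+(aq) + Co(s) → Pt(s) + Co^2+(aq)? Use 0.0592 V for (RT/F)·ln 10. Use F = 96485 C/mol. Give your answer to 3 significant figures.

The standard cell potential is +1.20 − (−0.27) = +1.47 V, with n = 2 electrons in the balanced equation.
Q = [Co^2+(aq)] / [Pt^2+(aq)] = 0.112, so log Q = −0.952 and E = +1.47 − (0.0592/2)(−0.952) = +1.4982 V.
Then ΔG = −nFE = −2 × 96485 × +1.4982 J/mol = −289 kJ/mol.

−289 kJ/mol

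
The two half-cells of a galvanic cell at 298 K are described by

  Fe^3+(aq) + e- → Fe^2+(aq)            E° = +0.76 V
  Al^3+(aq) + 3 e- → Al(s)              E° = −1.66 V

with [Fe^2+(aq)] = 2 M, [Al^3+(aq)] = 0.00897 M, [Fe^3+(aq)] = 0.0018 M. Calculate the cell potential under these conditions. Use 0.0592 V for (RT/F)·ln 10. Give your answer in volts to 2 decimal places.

Fe³⁺/Fe²⁺ is reduced (cathode, E° = +0.76 V) and Al³⁺/Al is oxidized (anode).
E°cell = E°cat − E°an = +0.76 − (−1.66) = +2.42 V; n = 3.
The balanced reaction is 3 Fe^3+(aq) + Al(s) → 3 Fe^2+(aq) + Al^3+(aq), so Q = ([Fe^2+(aq)]^3·[Al^3+(aq)]) / [Fe^3+(aq)]^3 = 1.23×10^7 and log Q = 7.090.
Applying E = E° − (RT ln10/nF)·log Q gives +2.42 − (0.0592/3)(7.090) = +2.28 V.

+2.28 V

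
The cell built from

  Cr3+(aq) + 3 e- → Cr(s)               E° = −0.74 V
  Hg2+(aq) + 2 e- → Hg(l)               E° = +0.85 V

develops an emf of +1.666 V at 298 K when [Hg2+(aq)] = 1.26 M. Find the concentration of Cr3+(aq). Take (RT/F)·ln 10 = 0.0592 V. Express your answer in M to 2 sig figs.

The Hg²⁺/Hg couple has the larger reduction potential, so it is the cathode: E°cell = +0.85 − (−0.74) = +1.59 V and n = 6.
From the Nernst equation, log Q = n(E° − E)/0.0592 = 6·(+1.59 − (+1.666))/0.0592 = −7.703.
The balanced reaction is 3 Hg2+(aq) + 2 Cr(s) → 3 Hg(l) + 2 Cr3+(aq), so Q = [Cr3+(aq)]^2 / [Hg2+(aq)]^3.
Solving for the unknown gives log [Cr3+(aq)] = −3.701, so [Cr3+(aq)] ≈ 0.00020 M.

0.00020 M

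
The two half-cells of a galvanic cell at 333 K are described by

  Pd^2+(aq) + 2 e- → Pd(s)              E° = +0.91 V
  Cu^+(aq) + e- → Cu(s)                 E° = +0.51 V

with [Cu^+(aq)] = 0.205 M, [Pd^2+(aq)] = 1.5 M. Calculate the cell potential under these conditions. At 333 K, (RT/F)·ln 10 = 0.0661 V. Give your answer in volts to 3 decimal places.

The Pd²⁺/Pd couple has the more positive E°, so it is the cathode; Cu⁺/Cu is the anode.
The standard potential is +0.91 − (+0.51) = +0.40 V and the balanced reaction transfers n = 2 electrons.
The balanced reaction is Pd^2+(aq) + 2 Cu(s) → Pd(s) + 2 Cu^+(aq), so Q = [Cu^+(aq)]^2 / [Pd^2+(aq)] = 0.028 and log Q = −1.553.
By the Nernst equation, E = +0.40 − (0.0661/2)·(−1.553) = +0.451 V.

+0.451 V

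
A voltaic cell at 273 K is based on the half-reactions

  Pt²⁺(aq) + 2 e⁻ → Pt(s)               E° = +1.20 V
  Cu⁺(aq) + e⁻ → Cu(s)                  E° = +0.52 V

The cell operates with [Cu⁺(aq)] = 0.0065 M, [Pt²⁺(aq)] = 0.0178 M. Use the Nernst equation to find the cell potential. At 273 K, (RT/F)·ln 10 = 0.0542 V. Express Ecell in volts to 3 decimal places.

+0.751 V

Pt²⁺/Pt is reduced (cathode, E° = +1.20 V) and Cu⁺/Cu is oxidized (anode).
E°cell = E°cat − E°an = +1.20 − (+0.52) = +0.68 V; n = 2.
The balanced reaction is Pt²⁺(aq) + 2 Cu(s) → Pt(s) + 2 Cu⁺(aq), so Q = [Cu⁺(aq)]^2 / [Pt²⁺(aq)] = 0.00237 and log Q = −2.625.
E = E° − (0.0542/n)·log Q = +0.68 − (0.0542/2)(−2.625) = +0.751 V.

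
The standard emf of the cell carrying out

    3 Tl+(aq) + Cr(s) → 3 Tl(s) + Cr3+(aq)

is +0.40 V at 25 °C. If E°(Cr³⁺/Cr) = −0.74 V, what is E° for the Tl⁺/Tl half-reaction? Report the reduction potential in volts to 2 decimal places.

In the reaction as written the Tl⁺/Tl couple is reduced (cathode) and Cr³⁺/Cr is oxidized (anode), so E°cell = E°(Tl⁺/Tl) − E°(Cr³⁺/Cr).
E°(Tl⁺/Tl) = E°cell + E°(anode) = +0.40 + (−0.74) = −0.34 V.

−0.34 V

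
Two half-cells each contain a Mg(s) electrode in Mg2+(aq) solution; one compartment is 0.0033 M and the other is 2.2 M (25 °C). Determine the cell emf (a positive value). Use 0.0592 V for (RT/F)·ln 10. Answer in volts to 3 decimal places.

0.084 V

For a concentration cell E°cell = 0, since both electrodes use the same couple.
The compartment with the higher Mg2+(aq) concentration (2.2 M) acts as the cathode; ions are reduced there and produced at the dilute (0.0033 M) anode.
With n = 2, Ecell = −(0.0592/2)·log([dilute]/[conc]) = −(0.0592/2)·log(0.0033/2.2) = +0.084 V.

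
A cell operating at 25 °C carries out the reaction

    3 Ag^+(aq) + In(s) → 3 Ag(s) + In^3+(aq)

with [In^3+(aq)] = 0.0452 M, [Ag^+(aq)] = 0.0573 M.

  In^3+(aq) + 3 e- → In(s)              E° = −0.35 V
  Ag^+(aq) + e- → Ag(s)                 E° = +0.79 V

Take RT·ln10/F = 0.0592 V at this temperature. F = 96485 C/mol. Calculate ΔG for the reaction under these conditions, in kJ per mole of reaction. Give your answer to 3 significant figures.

E°cell = +0.79 − (−0.35) = +1.14 V; the balanced reaction transfers n = 3 electrons.
Q = [In^3+(aq)] / [Ag^+(aq)]^3 = 240, so log Q = 2.381 and E = +1.14 − (0.0592/3)(2.381) = +1.0930 V.
Then ΔG = −nFE = −3 × 96485 × +1.0930 J/mol = −316 kJ/mol.

−316 kJ/mol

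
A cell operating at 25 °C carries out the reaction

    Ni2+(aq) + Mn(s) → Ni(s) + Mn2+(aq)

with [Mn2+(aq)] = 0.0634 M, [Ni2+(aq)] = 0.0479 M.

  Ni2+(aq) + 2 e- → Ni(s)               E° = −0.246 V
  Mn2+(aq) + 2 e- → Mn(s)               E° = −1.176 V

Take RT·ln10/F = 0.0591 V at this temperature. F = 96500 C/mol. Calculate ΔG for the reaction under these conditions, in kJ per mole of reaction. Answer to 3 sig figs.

−179 kJ/mol

With Ni²⁺/Ni reduced at the cathode, E°cell = −0.246 − (−1.176) = +0.930 V and n = 2.
Q = [Mn2+(aq)] / [Ni2+(aq)] = 1.32, so log Q = 0.122 and E = +0.930 − (0.0591/2)(0.122) = +0.9264 V.
ΔG = −nFE = −(2)(96500)(+0.9264) J/mol = −179 kJ/mol.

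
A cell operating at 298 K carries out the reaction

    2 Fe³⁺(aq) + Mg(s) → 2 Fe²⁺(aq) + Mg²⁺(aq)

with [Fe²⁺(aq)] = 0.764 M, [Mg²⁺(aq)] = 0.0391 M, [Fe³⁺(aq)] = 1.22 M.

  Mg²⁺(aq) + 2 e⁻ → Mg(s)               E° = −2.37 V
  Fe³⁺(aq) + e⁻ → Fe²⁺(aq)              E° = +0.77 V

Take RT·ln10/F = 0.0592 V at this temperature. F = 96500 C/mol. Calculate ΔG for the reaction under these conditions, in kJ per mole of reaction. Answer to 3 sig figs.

−616 kJ/mol

With Fe³⁺/Fe²⁺ reduced at the cathode, E°cell = +0.77 − (−2.37) = +3.14 V and n = 2.
Here Q = ([Fe²⁺(aq)]^2·[Mg²⁺(aq)]) / [Fe³⁺(aq)]^2 = 0.0153 (log Q = −1.814), giving E = +3.14 − (0.0592/2)·(−1.814) = +3.1937 V.
Then ΔG = −nFE = −2 × 96500 × +3.1937 J/mol = −616 kJ/mol.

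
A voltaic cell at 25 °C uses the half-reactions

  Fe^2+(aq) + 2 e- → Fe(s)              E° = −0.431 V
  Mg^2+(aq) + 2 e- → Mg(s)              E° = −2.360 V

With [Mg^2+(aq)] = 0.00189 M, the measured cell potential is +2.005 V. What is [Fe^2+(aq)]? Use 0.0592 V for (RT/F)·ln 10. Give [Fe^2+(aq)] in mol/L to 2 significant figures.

The Fe²⁺/Fe couple has the larger reduction potential, so it is the cathode: E°cell = −0.431 − (−2.360) = +1.929 V and n = 2.
From the Nernst equation, log Q = n(E° − E)/0.0592 = 2·(+1.929 − (+2.005))/0.0592 = −2.568.
Balancing electrons gives Fe^2+(aq) + Mg(s) → Fe(s) + Mg^2+(aq); thus Q = [Mg^2+(aq)] / [Fe^2+(aq)].
Isolating [Fe^2+(aq)] in Q = 10^{−2.568} yields log [Fe^2+(aq)] = −0.156, i.e. 0.70 M.

0.70 M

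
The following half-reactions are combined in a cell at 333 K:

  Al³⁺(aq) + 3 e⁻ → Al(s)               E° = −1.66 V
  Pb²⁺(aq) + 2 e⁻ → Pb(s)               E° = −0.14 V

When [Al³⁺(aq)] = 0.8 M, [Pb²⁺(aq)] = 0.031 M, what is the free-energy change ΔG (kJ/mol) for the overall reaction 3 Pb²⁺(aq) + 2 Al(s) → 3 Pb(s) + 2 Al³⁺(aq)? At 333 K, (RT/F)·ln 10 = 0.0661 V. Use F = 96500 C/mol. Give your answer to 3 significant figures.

−852 kJ/mol

E°cell = −0.14 − (−1.66) = +1.52 V; the balanced reaction transfers n = 6 electrons.
The reaction quotient is [Al³⁺(aq)]^2 / [Pb²⁺(aq)]^3 = 2.15×10^4; by Nernst, E = +1.52 − (0.0661/6)(4.332) = +1.4723 V.
ΔG = −nFE = −(6)(96500)(+1.4723) J/mol = −852 kJ/mol.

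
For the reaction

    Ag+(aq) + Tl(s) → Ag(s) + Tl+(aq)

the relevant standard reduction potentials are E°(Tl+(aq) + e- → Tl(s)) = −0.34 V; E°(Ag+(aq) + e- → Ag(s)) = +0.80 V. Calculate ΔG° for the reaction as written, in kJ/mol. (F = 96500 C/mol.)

−110 kJ/mol

In the reaction as written Ag+(aq) is reduced, so the Ag⁺/Ag couple is the cathode and Tl⁺/Tl is the anode.
E°cell = +0.80 − (−0.34) = +1.14 V; balancing electrons gives n = 1.
ΔG° = −nFE°cell = −(1)(96500)(+1.14) J/mol = −110 kJ/mol.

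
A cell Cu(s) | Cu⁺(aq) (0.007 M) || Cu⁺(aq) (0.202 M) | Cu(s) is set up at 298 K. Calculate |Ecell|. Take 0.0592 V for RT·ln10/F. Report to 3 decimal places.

For a concentration cell E°cell = 0, since both electrodes use the same couple.
The compartment with the higher Cu⁺(aq) concentration (0.202 M) acts as the cathode; ions are reduced there and produced at the dilute (0.007 M) anode.
With n = 1, Ecell = −(0.0592/1)·log([dilute]/[conc]) = −(0.0592/1)·log(0.007/0.202) = +0.086 V.

0.086 V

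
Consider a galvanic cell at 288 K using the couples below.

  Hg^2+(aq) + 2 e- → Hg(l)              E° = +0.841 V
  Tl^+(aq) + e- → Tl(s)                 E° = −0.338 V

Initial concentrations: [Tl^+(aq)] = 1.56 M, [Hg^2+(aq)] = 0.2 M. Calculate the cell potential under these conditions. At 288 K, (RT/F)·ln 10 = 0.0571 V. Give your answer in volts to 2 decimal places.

Since E°(Hg²⁺/Hg) > E°(Tl⁺/Tl), Hg²⁺/Hg serves as the cathode.
E°cell = +0.841 − (−0.338) = +1.179 V, with n = 2 electrons transferred.
The balanced reaction is Hg^2+(aq) + 2 Tl(s) → Hg(l) + 2 Tl^+(aq), so Q = [Tl^+(aq)]^2 / [Hg^2+(aq)] = 12.2 and log Q = 1.085.
E = E° − (0.0571/n)·log Q = +1.179 − (0.0571/2)(1.085) = +1.15 V.

+1.15 V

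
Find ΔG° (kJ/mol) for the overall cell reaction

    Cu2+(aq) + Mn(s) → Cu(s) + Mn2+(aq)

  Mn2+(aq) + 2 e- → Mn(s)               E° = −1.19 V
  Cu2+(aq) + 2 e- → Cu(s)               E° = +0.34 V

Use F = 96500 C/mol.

−295 kJ/mol

In the reaction as written Cu2+(aq) is reduced, so the Cu²⁺/Cu couple is the cathode and Mn²⁺/Mn is the anode.
E°cell = +0.34 − (−1.19) = +1.53 V; balancing electrons gives n = 2.
ΔG° = −nFE°cell = −(2)(96500)(+1.53) J/mol = −295 kJ/mol.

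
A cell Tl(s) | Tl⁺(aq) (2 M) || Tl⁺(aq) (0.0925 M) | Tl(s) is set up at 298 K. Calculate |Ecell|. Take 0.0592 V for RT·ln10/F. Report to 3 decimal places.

For a concentration cell E°cell = 0, since both electrodes use the same couple.
The compartment with the higher Tl⁺(aq) concentration (2 M) acts as the cathode; ions are reduced there and produced at the dilute (0.0925 M) anode.
With n = 1, Ecell = −(0.0592/1)·log([dilute]/[conc]) = −(0.0592/1)·log(0.0925/2) = +0.079 V.

0.079 V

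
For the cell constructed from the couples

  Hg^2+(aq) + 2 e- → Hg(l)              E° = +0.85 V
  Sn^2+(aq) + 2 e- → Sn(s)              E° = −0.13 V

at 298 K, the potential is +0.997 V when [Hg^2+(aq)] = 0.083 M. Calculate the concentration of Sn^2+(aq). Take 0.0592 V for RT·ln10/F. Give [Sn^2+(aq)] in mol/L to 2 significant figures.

0.022 M

Hg²⁺/Hg is the cathode (higher E°); E°cell = +0.85 − (−0.13) = +0.98 V with n = 2.
From the Nernst equation, log Q = n(E° − E)/0.0592 = 2·(+0.98 − (+0.997))/0.0592 = −0.574.
The balanced reaction is Hg^2+(aq) + Sn(s) → Hg(l) + Sn^2+(aq), so Q = [Sn^2+(aq)] / [Hg^2+(aq)].
Solving for the unknown gives log [Sn^2+(aq)] = −1.655, so [Sn^2+(aq)] ≈ 0.022 M.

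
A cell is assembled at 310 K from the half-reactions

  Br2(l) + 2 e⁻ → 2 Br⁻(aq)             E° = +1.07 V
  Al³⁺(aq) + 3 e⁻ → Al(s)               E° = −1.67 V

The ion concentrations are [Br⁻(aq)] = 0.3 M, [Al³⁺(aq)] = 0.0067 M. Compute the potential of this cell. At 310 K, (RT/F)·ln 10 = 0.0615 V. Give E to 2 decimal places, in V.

Since E°(Br₂/Br⁻) > E°(Al³⁺/Al), Br₂/Br⁻ serves as the cathode.
E°cell = E°cat − E°an = +1.07 − (−1.67) = +2.74 V; n = 6.
For the overall reaction 3 Br2(l) + 2 Al(s) → 6 Br⁻(aq) + 2 Al³⁺(aq), Q = [Br⁻(aq)]^6·[Al³⁺(aq)]^2 = 3.27×10^−8, giving log Q = −7.485.
E = E° − (0.0615/n)·log Q = +2.74 − (0.0615/6)(−7.485) = +2.82 V.

+2.82 V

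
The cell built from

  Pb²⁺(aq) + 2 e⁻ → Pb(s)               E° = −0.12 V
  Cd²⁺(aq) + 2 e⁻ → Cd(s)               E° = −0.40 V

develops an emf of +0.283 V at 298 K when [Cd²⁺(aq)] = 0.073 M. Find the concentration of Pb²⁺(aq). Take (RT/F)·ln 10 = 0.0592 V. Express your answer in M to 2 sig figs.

0.092 M

The Pb²⁺/Pb couple has the larger reduction potential, so it is the cathode: E°cell = −0.12 − (−0.40) = +0.28 V and n = 2.
Since E = E° − (0.0592/n)·log Q, log Q = n(E° − E)/0.0592 = −0.101.
The balanced reaction is Pb²⁺(aq) + Cd(s) → Pb(s) + Cd²⁺(aq), so Q = [Cd²⁺(aq)] / [Pb²⁺(aq)].
Isolating [Pb²⁺(aq)] in Q = 10^{−0.101} yields log [Pb²⁺(aq)] = −1.036, i.e. 0.092 M.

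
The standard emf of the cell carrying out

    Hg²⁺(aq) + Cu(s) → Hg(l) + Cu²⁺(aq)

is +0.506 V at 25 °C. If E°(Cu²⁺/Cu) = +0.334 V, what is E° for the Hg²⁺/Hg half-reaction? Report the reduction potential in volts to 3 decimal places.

In the reaction as written the Hg²⁺/Hg couple is reduced (cathode) and Cu²⁺/Cu is oxidized (anode), so E°cell = E°(Hg²⁺/Hg) − E°(Cu²⁺/Cu).
E°(Hg²⁺/Hg) = E°cell + E°(anode) = +0.506 + (+0.334) = +0.840 V.

+0.840 V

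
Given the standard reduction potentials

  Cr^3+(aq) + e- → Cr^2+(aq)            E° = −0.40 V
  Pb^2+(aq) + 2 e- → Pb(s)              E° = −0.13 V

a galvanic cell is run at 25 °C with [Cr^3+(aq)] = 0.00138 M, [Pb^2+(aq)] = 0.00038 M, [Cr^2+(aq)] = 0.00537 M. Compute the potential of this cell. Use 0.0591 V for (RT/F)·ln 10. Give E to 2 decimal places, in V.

+0.20 V

The Pb²⁺/Pb couple has the more positive E°, so it is the cathode; Cr³⁺/Cr²⁺ is the anode.
E°cell = E°cat − E°an = −0.13 − (−0.40) = +0.27 V; n = 2.
For the overall reaction Pb^2+(aq) + 2 Cr^2+(aq) → Pb(s) + 2 Cr^3+(aq), Q = [Cr^3+(aq)]^2 / ([Pb^2+(aq)]·[Cr^2+(aq)]^2) = 174, giving log Q = 2.240.
Applying E = E° − (RT ln10/nF)·log Q gives +0.27 − (0.0591/2)(2.240) = +0.20 V.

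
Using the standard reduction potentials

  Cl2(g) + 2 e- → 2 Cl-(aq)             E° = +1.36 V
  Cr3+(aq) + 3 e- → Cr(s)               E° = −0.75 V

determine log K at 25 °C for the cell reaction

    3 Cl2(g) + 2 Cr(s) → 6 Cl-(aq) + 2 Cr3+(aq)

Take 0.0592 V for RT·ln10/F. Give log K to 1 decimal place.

The Cl₂/Cl⁻ couple is reduced (cathode); E°cell = +1.36 − (−0.75) = +2.11 V with n = 6.
At equilibrium E = 0, so log K = nE°cell / 0.0592 = (6)(+2.11) / 0.0592 = 213.9.

log K = 213.9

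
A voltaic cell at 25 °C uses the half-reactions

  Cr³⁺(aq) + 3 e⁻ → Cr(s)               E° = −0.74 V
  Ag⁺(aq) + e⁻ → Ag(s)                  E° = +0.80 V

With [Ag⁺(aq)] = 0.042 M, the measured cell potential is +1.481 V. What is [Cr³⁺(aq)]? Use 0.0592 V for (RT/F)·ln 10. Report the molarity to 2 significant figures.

With Ag⁺/Ag at the cathode and Cr³⁺/Cr at the anode, E°cell = +0.80 − (−0.74) = +1.54 V (n = 3).
From the Nernst equation, log Q = n(E° − E)/0.0592 = 3·(+1.54 − (+1.481))/0.0592 = 2.990.
Balancing electrons gives 3 Ag⁺(aq) + Cr(s) → 3 Ag(s) + Cr³⁺(aq); thus Q = [Cr³⁺(aq)] / [Ag⁺(aq)]^3.
Solving for the unknown gives log [Cr³⁺(aq)] = −1.140, so [Cr³⁺(aq)] ≈ 0.072 M.

0.072 M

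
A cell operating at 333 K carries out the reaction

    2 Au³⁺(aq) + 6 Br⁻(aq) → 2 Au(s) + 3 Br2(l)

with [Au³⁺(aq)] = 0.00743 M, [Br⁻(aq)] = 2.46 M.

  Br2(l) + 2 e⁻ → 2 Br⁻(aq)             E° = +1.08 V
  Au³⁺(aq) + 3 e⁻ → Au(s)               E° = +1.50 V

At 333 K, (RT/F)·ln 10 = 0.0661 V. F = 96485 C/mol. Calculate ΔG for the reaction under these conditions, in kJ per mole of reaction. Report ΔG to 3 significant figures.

E°cell = +1.50 − (+1.08) = +0.42 V; the balanced reaction transfers n = 6 electrons.
Here Q = 1 / ([Au³⁺(aq)]^2·[Br⁻(aq)]^6) = 81.7 (log Q = 1.912), giving E = +0.42 − (0.0661/6)·(1.912) = +0.3989 V.
Finally ΔG = −nFE = −(6)(96485 C/mol)(+0.3989 V) = −231 kJ/mol.

−231 kJ/mol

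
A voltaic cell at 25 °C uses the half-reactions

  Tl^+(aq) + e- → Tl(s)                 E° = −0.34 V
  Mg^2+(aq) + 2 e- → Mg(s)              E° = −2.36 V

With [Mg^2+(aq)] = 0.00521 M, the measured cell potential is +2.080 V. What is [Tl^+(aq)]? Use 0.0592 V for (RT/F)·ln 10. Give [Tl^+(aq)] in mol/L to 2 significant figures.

0.74 M

With Tl⁺/Tl at the cathode and Mg²⁺/Mg at the anode, E°cell = −0.34 − (−2.36) = +2.02 V (n = 2).
From the Nernst equation, log Q = n(E° − E)/0.0592 = 2·(+2.02 − (+2.080))/0.0592 = −2.027.
For 2 Tl^+(aq) + Mg(s) → 2 Tl(s) + Mg^2+(aq), the reaction quotient is Q = [Mg^2+(aq)] / [Tl^+(aq)]^2.
Substituting the known concentrations and solving, log [Tl^+(aq)] = −0.128 and [Tl^+(aq)] = 0.74 M.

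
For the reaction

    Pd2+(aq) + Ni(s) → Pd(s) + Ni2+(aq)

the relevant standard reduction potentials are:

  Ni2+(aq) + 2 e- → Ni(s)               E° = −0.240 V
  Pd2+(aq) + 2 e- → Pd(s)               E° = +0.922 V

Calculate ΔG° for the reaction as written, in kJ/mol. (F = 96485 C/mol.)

−224 kJ/mol

In the reaction as written Pd2+(aq) is reduced, so the Pd²⁺/Pd couple is the cathode and Ni²⁺/Ni is the anode.
E°cell = +0.922 − (−0.240) = +1.162 V; balancing electrons gives n = 2.
ΔG° = −nFE°cell = −(2)(96485)(+1.162) J/mol = −224 kJ/mol.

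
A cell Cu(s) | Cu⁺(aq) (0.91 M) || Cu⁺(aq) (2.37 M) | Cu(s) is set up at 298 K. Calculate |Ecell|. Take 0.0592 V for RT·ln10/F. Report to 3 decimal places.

For a concentration cell E°cell = 0, since both electrodes use the same couple.
The compartment with the higher Cu⁺(aq) concentration (2.37 M) acts as the cathode; ions are reduced there and produced at the dilute (0.91 M) anode.
With n = 1, Ecell = −(0.0592/1)·log([dilute]/[conc]) = −(0.0592/1)·log(0.91/2.37) = +0.025 V.

0.025 V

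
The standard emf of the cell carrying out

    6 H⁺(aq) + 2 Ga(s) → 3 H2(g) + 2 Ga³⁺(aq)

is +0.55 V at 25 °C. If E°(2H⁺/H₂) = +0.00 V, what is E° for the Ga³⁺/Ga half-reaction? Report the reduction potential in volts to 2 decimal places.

−0.55 V

In the reaction as written the 2H⁺/H₂ couple is reduced (cathode) and Ga³⁺/Ga is oxidized (anode), so E°cell = E°(2H⁺/H₂) − E°(Ga³⁺/Ga).
E°(Ga³⁺/Ga) = E°(cathode) − E°cell = +0.00 − (+0.55) = −0.55 V.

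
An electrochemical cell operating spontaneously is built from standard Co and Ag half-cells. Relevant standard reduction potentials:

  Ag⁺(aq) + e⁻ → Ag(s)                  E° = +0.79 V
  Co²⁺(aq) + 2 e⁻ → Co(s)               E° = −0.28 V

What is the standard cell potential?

Of the two couples in this cell, the one with the more positive reduction potential is reduced at the cathode: here that is Ag⁺/Ag (+0.79 V); Co²⁺/Co (−0.28 V) is the anode.
E°cell = E°(cathode) − E°(anode) = +0.79 − (−0.28) = +1.07 V.

+1.07 V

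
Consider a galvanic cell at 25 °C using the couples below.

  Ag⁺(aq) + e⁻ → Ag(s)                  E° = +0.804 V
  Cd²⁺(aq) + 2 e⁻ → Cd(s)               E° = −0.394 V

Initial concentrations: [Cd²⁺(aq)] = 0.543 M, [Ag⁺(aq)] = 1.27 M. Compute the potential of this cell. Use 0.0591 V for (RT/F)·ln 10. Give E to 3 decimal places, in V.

+1.212 V

Ag⁺/Ag is reduced (cathode, E° = +0.804 V) and Cd²⁺/Cd is oxidized (anode).
E°cell = +0.804 − (−0.394) = +1.198 V, with n = 2 electrons transferred.
Balancing gives 2 Ag⁺(aq) + Cd(s) → 2 Ag(s) + Cd²⁺(aq); hence Q = [Cd²⁺(aq)] / [Ag⁺(aq)]^2 = 0.337 (log Q = −0.473).
By the Nernst equation, E = +1.198 − (0.0591/2)·(−0.473) = +1.212 V.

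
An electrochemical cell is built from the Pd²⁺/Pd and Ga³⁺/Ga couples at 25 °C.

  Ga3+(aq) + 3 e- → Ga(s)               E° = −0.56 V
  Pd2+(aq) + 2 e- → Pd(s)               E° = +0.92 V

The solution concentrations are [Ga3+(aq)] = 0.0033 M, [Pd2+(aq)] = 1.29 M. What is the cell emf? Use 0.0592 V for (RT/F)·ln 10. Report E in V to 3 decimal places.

+1.532 V

Since E°(Pd²⁺/Pd) > E°(Ga³⁺/Ga), Pd²⁺/Pd serves as the cathode.
E°cell = +0.92 − (−0.56) = +1.48 V, with n = 6 electrons transferred.
The balanced reaction is 3 Pd2+(aq) + 2 Ga(s) → 3 Pd(s) + 2 Ga3+(aq), so Q = [Ga3+(aq)]^2 / [Pd2+(aq)]^3 = 5.07×10^−6 and log Q = −5.295.
E = E° − (0.0592/n)·log Q = +1.48 − (0.0592/6)(−5.295) = +1.532 V.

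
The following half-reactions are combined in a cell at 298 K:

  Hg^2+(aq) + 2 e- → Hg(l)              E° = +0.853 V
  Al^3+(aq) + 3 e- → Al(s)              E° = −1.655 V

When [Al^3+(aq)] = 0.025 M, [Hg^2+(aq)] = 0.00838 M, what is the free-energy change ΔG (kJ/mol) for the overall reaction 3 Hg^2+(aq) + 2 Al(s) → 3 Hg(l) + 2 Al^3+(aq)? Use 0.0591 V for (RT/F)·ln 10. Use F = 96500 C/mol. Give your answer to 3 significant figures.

With Hg²⁺/Hg reduced at the cathode, E°cell = +0.853 − (−1.655) = +2.508 V and n = 6.
Here Q = [Al^3+(aq)]^2 / [Hg^2+(aq)]^3 = 1.06×10^3 (log Q = 3.026), giving E = +2.508 − (0.0591/6)·(3.026) = +2.4782 V.
Finally ΔG = −nFE = −(6)(96500 C/mol)(+2.4782 V) = −1430 kJ/mol.

−1430 kJ/mol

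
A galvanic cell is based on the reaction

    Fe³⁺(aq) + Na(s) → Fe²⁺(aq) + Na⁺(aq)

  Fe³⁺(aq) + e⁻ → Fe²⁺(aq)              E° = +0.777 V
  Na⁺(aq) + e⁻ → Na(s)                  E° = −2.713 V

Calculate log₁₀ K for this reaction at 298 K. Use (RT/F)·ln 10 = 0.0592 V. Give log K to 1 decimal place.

log K = 59.0

The Fe³⁺/Fe²⁺ couple is reduced (cathode); E°cell = +0.777 − (−2.713) = +3.490 V with n = 1.
At equilibrium E = 0, so log K = nE°cell / 0.0592 = (1)(+3.490) / 0.0592 = 59.0.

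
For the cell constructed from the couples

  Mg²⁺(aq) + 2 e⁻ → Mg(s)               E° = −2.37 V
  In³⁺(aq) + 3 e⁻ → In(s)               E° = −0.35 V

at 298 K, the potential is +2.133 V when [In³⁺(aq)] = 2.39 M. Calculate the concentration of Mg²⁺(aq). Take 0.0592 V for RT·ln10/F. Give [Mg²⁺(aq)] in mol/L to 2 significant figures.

0.00027 M

In³⁺/In is the cathode (higher E°); E°cell = −0.35 − (−2.37) = +2.02 V with n = 6.
From the Nernst equation, log Q = n(E° − E)/0.0592 = 6·(+2.02 − (+2.133))/0.0592 = −11.453.
For 2 In³⁺(aq) + 3 Mg(s) → 2 In(s) + 3 Mg²⁺(aq), the reaction quotient is Q = [Mg²⁺(aq)]^3 / [In³⁺(aq)]^2.
Isolating [Mg²⁺(aq)] in Q = 10^{−11.453} yields log [Mg²⁺(aq)] = −3.565, i.e. 0.00027 M.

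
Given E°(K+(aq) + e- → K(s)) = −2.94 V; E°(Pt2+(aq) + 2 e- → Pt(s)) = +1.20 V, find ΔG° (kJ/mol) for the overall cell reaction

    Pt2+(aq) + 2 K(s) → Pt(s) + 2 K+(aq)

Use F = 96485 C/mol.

−799 kJ/mol

In the reaction as written Pt2+(aq) is reduced, so the Pt²⁺/Pt couple is the cathode and K⁺/K is the anode.
E°cell = +1.20 − (−2.94) = +4.14 V; balancing electrons gives n = 2.
ΔG° = −nFE°cell = −(2)(96485)(+4.14) J/mol = −799 kJ/mol.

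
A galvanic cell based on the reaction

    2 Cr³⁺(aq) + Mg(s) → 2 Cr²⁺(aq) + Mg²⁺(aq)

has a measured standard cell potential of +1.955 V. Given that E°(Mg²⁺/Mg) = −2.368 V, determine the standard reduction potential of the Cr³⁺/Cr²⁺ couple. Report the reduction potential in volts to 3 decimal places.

−0.413 V

In the reaction as written the Cr³⁺/Cr²⁺ couple is reduced (cathode) and Mg²⁺/Mg is oxidized (anode), so E°cell = E°(Cr³⁺/Cr²⁺) − E°(Mg²⁺/Mg).
E°(Cr³⁺/Cr²⁺) = E°cell + E°(anode) = +1.955 + (−2.368) = −0.413 V.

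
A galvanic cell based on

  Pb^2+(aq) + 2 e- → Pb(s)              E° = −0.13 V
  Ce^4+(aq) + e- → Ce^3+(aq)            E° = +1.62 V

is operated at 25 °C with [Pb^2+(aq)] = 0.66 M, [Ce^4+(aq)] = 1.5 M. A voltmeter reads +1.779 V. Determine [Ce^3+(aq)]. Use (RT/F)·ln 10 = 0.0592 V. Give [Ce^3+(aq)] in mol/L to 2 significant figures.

0.60 M

Ce⁴⁺/Ce³⁺ is the cathode (higher E°); E°cell = +1.62 − (−0.13) = +1.75 V with n = 2.
Since E = E° − (0.0592/n)·log Q, log Q = n(E° − E)/0.0592 = −0.980.
The balanced reaction is 2 Ce^4+(aq) + Pb(s) → 2 Ce^3+(aq) + Pb^2+(aq), so Q = ([Ce^3+(aq)]^2·[Pb^2+(aq)]) / [Ce^4+(aq)]^2.
Substituting the known concentrations and solving, log [Ce^3+(aq)] = −0.224 and [Ce^3+(aq)] = 0.60 M.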